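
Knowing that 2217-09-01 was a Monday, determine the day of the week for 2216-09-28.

Count forward from the earlier date (September 28, 2216) to the later (September 1, 2217):
September 2216: 30 − 28 = 2 days remain.
Then 11 full months totalling 335 days.
September 1, 2217: 1 day.
Total: 2 + 335 + 1 = 338 days.
338 mod 7 = 2, so 2 days before Monday is Saturday.

Saturday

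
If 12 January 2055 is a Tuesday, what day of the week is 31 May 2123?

Day-of-year of January 12, 2055: 12.
Day-of-year of May 31, 2123: 151.
2055 has 365 days, so 365 − 12 = 353 days remain in 2055.
Full years 2056–2122: 51 common + 16 leap = 51×365 + 16×366 = 24471 days.
Total: 353 + 24471 + 151 = 24975 days.
24975 mod 7 = 6, so 6 days after Tuesday is Monday.

Monday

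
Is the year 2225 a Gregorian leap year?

2225 is not a leap year.

No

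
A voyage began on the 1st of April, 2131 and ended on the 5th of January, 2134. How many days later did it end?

1010

April 1, 2131 → April 1, 2132: 366 days (2132 is a leap year).
April 1, 2132 → April 1, 2133: 365 days.
April 2133: 30 − 1 = 29 days remain.
Then May (31), June (30), July (31), August (31), September (30), October (31), November (30), December (31): 31 + 30 + 31 + 31 + 30 + 31 + 30 + 31 = 245 days.
January 1–5, 2134: 5 days.
Residual: 279 days.
Total: 1010 days.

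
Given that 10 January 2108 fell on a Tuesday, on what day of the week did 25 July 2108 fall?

January 2108: 31 − 10 = 21 days remain.
Then February 2108 (29), March (31), April (30), May (31), June (30): 29 + 31 + 30 + 31 + 30 = 151 days.
July 1–25, 2108: 25 days.
Total: 21 + 151 + 25 = 197 days.
197 mod 7 = 1, so 1 day after Tuesday is Wednesday.

Wednesday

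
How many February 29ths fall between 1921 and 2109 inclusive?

Years divisible by 4: 1924, 1928, …, 2108 — 47 in all.
Of these, 2100 is divisible by 100 but not 400, so not leap.
2000 is divisible by 400, so still leap.
Leap years: 47 − 1 = 46.

46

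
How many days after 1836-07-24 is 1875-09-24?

14306

From July 24, 1836 to July 24, 1875: 39 years, of which 9 contain a Feb 29 — 30×365 + 9×366 = 14244 days.
July 1875: 31 − 24 = 7 days remain.
Then August (31): 31 days.
September 1–24, 1875: 24 days.
Residual: 62 days.
Total: 14306 days.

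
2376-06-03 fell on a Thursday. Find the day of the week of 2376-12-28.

Tuesday

June 2376: 30 − 3 = 27 days remain.
Then July (31), August (31), September (30), October (31), November (30): 31 + 31 + 30 + 31 + 30 = 153 days.
December 1–28, 2376: 28 days.
Total: 27 + 153 + 28 = 208 days.
208 mod 7 = 5, so 5 days after Thursday is Tuesday.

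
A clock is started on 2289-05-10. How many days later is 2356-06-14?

24506

Day-of-year of May 10, 2289: 130.
Day-of-year of June 14, 2356: 166.
2289 has 365 days, so 365 − 130 = 235 days remain in 2289.
Full years 2290–2355: 51 common + 15 leap = 51×365 + 15×366 = 24105 days.
Total: 235 + 24105 + 166 = 24506 days.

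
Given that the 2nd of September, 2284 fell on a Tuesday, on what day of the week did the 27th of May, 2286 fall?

Thursday

September 2284: 30 − 2 = 28 days remain.
Then 19 full months totalling 577 days.
May 1–27, 2286: 27 days.
Total: 28 + 577 + 27 = 632 days.
632 mod 7 = 2, so 2 days after Tuesday is Thursday.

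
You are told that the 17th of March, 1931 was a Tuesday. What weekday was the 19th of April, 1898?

Count forward from the earlier date (April 19, 1898) to the later (March 17, 1931):
Day-of-year of April 19, 1898: 109.
Day-of-year of March 17, 1931: 76.
1898 has 365 days, so 365 − 109 = 256 days remain in 1898.
Full years 1899–1930: 25 common + 7 leap = 25×365 + 7×366 = 11687 days.
Total: 256 + 11687 + 76 = 12019 days.
12019 is a multiple of 7, so the 19th of April, 1898 falls on the same weekday: Tuesday.

Tuesday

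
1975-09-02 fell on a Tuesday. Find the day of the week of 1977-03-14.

Day-of-year of September 2, 1975: 245.
Day-of-year of March 14, 1977: 73.
1975 has 365 days, so 365 − 245 = 120 days remain in 1975.
Full years: 1976: 366. Sum = 366.
Total: 120 + 366 + 73 = 559 days.
559 mod 7 = 6, so 6 days after Tuesday is Monday.

Monday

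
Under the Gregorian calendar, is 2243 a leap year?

No

2243 is not a leap year.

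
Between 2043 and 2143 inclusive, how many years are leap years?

Years divisible by 4: 2044, 2048, …, 2140 — 25 in all.
Of these, 2100 is divisible by 100 but not 400, so not leap.
Leap years: 25 − 1 = 24.

24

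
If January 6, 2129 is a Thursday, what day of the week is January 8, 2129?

Saturday

Within January 2129: 8 − 6 = 2 days.
2 mod 7 = 2, so 2 days after Thursday is Saturday.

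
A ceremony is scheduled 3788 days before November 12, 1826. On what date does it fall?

June 29, 1816

Count 3788 days before November 12, 1826:
Day-of-year of June 29, 1816: 181.
Day-of-year of November 12, 1826: 316.
1816 has 366 days, so 366 − 181 = 185 days remain in 1816.
Full years 1817–1825: 7 common + 2 leap = 7×365 + 2×366 = 3287 days.
Total: 185 + 3287 + 316 = 3788 days.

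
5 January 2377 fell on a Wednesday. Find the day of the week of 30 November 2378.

January 2377: 31 − 5 = 26 days remain.
Then 21 full months totalling 638 days.
November 1–30, 2378: 30 days.
Total: 26 + 638 + 30 = 694 days.
694 mod 7 = 1, so 1 day after Wednesday is Thursday.

Thursday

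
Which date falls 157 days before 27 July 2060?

21 February 2060

Count 157 days before July 27, 2060:
February 2060: 29 − 21 = 8 days remain (2060 is a leap year, so February has 29 days).
Then March (31), April (30), May (31), June (30): 31 + 30 + 31 + 30 = 122 days.
July 1–27, 2060: 27 days.
Total: 8 + 122 + 27 = 157 days.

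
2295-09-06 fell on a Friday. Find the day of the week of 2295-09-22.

Within September 2295: 22 − 6 = 16 days.
16 mod 7 = 2, so 2 days after Friday is Sunday.

Sunday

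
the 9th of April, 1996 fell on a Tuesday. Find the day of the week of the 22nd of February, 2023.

Wednesday

From April 9, 1996 to April 9, 2022: 26 years, of which 6 contain a Feb 29 — 20×365 + 6×366 = 9496 days.
(2000 is a leap year (divisible by 400).)
April 2022: 30 − 9 = 21 days remain.
Then 9 full months totalling 276 days.
February 1–22, 2023: 22 days (2023 is not a leap year).
Residual: 319 days.
Total: 9815 days.
9815 mod 7 = 1, so 1 day after Tuesday is Wednesday.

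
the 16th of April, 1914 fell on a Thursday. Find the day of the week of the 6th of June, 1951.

Wednesday

From April 16, 1914 to April 16, 1951: 37 years, of which 9 contain a Feb 29 — 28×365 + 9×366 = 13514 days.
April 1951: 30 − 16 = 14 days remain.
Then May (31): 31 days.
June 1–6, 1951: 6 days.
Residual: 51 days.
Total: 13565 days.
13565 mod 7 = 6, so 6 days after Thursday is Wednesday.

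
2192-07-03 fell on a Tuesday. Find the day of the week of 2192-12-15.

July 2192: 31 − 3 = 28 days remain.
Then August (31), September (30), October (31), November (30): 31 + 30 + 31 + 30 = 122 days.
December 1–15, 2192: 15 days.
Total: 28 + 122 + 15 = 165 days.
165 mod 7 = 4, so 4 days after Tuesday is Saturday.

Saturday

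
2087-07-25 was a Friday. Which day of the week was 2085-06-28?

Thursday

Count forward from the earlier date (June 28, 2085) to the later (July 25, 2087):
Day-of-year of June 28, 2085: 179.
Day-of-year of July 25, 2087: 206.
2085 has 365 days, so 365 − 179 = 186 days remain in 2085.
Full years: 2086: 365. Sum = 365.
Total: 186 + 365 + 206 = 757 days.
757 mod 7 = 1, so 1 day before Friday is Thursday.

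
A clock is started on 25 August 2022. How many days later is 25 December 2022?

August 2022: 31 − 25 = 6 days remain.
Then September (30), October (31), November (30): 30 + 31 + 30 = 91 days.
December 1–25, 2022: 25 days.
Total: 6 + 91 + 25 = 122 days.

122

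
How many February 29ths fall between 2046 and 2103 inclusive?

Years divisible by 4: 2048, 2052, …, 2100 — 14 in all.
Of these, 2100 is divisible by 100 but not 400, so not leap.
Leap years: 14 − 1 = 13.

13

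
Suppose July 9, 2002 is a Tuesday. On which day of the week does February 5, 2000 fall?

Count forward from the earlier date (February 5, 2000) to the later (July 9, 2002):
February 5, 2000 → February 5, 2001: 366 days (2000 is a leap year (divisible by 400)).
February 5, 2001 → February 5, 2002: 365 days.
February 2002: 28 − 5 = 23 days remain (2002 is not a leap year, so February has 28 days).
Then March (31), April (30), May (31), June (30): 31 + 30 + 31 + 30 = 122 days.
July 1–9, 2002: 9 days.
Residual: 154 days.
Total: 885 days.
885 mod 7 = 3, so 3 days before Tuesday is Saturday.

Saturday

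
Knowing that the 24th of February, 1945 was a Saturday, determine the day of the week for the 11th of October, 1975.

Day-of-year of February 24, 1945: 55.
Day-of-year of October 11, 1975: 284.
1945 has 365 days, so 365 − 55 = 310 days remain in 1945.
Full years 1946–1974: 22 common + 7 leap = 22×365 + 7×366 = 10592 days.
Total: 310 + 10592 + 284 = 11186 days.
11186 is a multiple of 7, so the 11th of October, 1975 falls on the same weekday: Saturday.

Saturday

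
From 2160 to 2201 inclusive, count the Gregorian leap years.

Years divisible by 4 in [2160, 2201]: 2160, 2164, 2168, 2172, 2176, 2180, 2184, 2188, 2192, 2196, 2200.
Of these, 2200 is divisible by 100 but not 400, so not leap.
Leap years: 11 − 1 = 10.

10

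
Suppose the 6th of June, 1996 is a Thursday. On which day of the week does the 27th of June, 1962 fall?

Wednesday

Count forward from the earlier date (June 27, 1962) to the later (June 6, 1996):
Day-of-year of June 27, 1962: 178.
Day-of-year of June 6, 1996: 158.
1962 has 365 days, so 365 − 178 = 187 days remain in 1962.
Full years 1963–1995: 25 common + 8 leap = 25×365 + 8×366 = 12053 days.
Total: 187 + 12053 + 158 = 12398 days.
12398 mod 7 = 1, so 1 day before Thursday is Wednesday.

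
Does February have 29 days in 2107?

2107 is not a leap year.

No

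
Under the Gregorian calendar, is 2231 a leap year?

2231 is not a leap year.

No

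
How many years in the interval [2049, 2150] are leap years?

24

Years divisible by 4: 2052, 2056, …, 2148 — 25 in all.
Of these, 2100 is divisible by 100 but not 400, so not leap.
Leap years: 25 − 1 = 24.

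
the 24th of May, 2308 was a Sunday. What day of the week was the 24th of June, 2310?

Friday

May 24, 2308 → May 24, 2309: 365 days.
May 24, 2309 → May 24, 2310: 365 days.
May 2310: 31 − 24 = 7 days remain.
June 1–24, 2310: 24 days.
Residual: 31 days.
Total: 761 days.
761 mod 7 = 5, so 5 days after Sunday is Friday.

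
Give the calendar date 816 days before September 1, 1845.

June 8, 1843

Count 816 days before September 1, 1845:
Day-of-year of June 8, 1843: 159.
Day-of-year of September 1, 1845: 244.
1843 has 365 days, so 365 − 159 = 206 days remain in 1843.
Full years: 1844: 366. Sum = 366.
Total: 206 + 366 + 244 = 816 days.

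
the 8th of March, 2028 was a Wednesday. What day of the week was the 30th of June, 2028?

Friday

March 2028: 31 − 8 = 23 days remain.
Then April (30), May (31): 30 + 31 = 61 days.
June 1–30, 2028: 30 days.
Total: 23 + 61 + 30 = 114 days.
114 mod 7 = 2, so 2 days after Wednesday is Friday.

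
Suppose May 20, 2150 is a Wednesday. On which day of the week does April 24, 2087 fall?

Count forward from the earlier date (April 24, 2087) to the later (May 20, 2150):
From April 24, 2087 to April 24, 2150: 63 years, of which 15 contain a Feb 29 — 48×365 + 15×366 = 23010 days.
(2100 is not a leap year (divisible by 100 but not 400).)
April 2150: 30 − 24 = 6 days remain.
May 1–20, 2150: 20 days.
Residual: 26 days.
Total: 23036 days.
23036 mod 7 = 6, so 6 days before Wednesday is Thursday.

Thursday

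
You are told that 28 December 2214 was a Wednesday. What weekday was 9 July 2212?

Thursday

Count forward from the earlier date (July 9, 2212) to the later (December 28, 2214):
July 2212: 31 − 9 = 22 days remain.
Then 28 full months totalling 852 days.
December 1–28, 2214: 28 days.
Total: 22 + 852 + 28 = 902 days.
902 mod 7 = 6, so 6 days before Wednesday is Thursday.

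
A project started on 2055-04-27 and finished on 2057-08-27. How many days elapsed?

853

April 2055: 30 − 27 = 3 days remain.
Then 27 full months totalling 823 days.
August 1–27, 2057: 27 days.
Total: 3 + 823 + 27 = 853 days.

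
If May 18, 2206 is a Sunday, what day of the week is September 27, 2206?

May 2206: 31 − 18 = 13 days remain.
Then June (30), July (31), August (31): 30 + 31 + 31 = 92 days.
September 1–27, 2206: 27 days.
Total: 13 + 92 + 27 = 132 days.
132 mod 7 = 6, so 6 days after Sunday is Saturday.

Saturday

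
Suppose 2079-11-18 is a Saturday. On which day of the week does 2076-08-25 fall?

Count forward from the earlier date (August 25, 2076) to the later (November 18, 2079):
Day-of-year of August 25, 2076: 238.
Day-of-year of November 18, 2079: 322.
2076 has 366 days, so 366 − 238 = 128 days remain in 2076.
Full years: 2077: 365; 2078: 365. Sum = 730.
Total: 128 + 730 + 322 = 1180 days.
1180 mod 7 = 4, so 4 days before Saturday is Tuesday.

Tuesday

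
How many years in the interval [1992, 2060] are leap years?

18

Years divisible by 4: 1992, 1996, …, 2060 — 18 in all.
2000 is divisible by 400, so still leap.
No century exceptions apply. Count: 18.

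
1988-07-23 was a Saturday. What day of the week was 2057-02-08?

From July 23, 1988 to July 23, 2056: 68 years, of which 17 contain a Feb 29 — 51×365 + 17×366 = 24837 days.
(2000 is a leap year (divisible by 400).)
July 2056: 31 − 23 = 8 days remain.
Then August (31), September (30), October (31), November (30), December (31), January (31): 31 + 30 + 31 + 30 + 31 + 31 = 184 days.
February 1–8, 2057: 8 days (2057 is not a leap year).
Residual: 200 days.
Total: 25037 days.
25037 mod 7 = 5, so 5 days after Saturday is Thursday.

Thursday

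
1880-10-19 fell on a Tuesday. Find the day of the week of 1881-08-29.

Day-of-year of October 19, 1880: 293.
Day-of-year of August 29, 1881: 241.
1880 has 366 days, so 366 − 293 = 73 days remain in 1880.
Total: 73 + 241 = 314 days.
314 mod 7 = 6, so 6 days after Tuesday is Monday.

Monday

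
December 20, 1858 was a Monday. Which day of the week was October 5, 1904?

From December 20, 1858 to December 20, 1903: 45 years, of which 10 contain a Feb 29 — 35×365 + 10×366 = 16435 days.
(1900 is not a leap year (divisible by 100 but not 400).)
December 1903: 31 − 20 = 11 days remain.
Then 9 full months totalling 274 days.
October 1–5, 1904: 5 days.
Residual: 290 days.
Total: 16725 days.
16725 mod 7 = 2, so 2 days after Monday is Wednesday.

Wednesday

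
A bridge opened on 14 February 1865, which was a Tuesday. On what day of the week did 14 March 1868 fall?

Day-of-year of February 14, 1865: 45.
Day-of-year of March 14, 1868: 74.
1865 has 365 days, so 365 − 45 = 320 days remain in 1865.
Full years: 1866: 365; 1867: 365. Sum = 730.
Total: 320 + 730 + 74 = 1124 days.
1124 mod 7 = 4, so 4 days after Tuesday is Saturday.

Saturday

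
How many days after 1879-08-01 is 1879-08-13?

12

Within August 1879: 13 − 1 = 12 days.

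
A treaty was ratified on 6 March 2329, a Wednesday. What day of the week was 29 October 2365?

Friday

From March 6, 2329 to March 6, 2365: 36 years, of which 9 contain a Feb 29 — 27×365 + 9×366 = 13149 days.
March 2365: 31 − 6 = 25 days remain.
Then April (30), May (31), June (30), July (31), August (31), September (30): 30 + 31 + 30 + 31 + 31 + 30 = 183 days.
October 1–29, 2365: 29 days.
Residual: 237 days.
Total: 13386 days.
13386 mod 7 = 2, so 2 days after Wednesday is Friday.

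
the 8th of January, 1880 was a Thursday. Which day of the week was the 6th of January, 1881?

Thursday

January 1880: 31 − 8 = 23 days remain.
Then 11 full months totalling 335 days.
January 1–6, 1881: 6 days.
Residual: 364 days.
Total: 364 days.
364 is a multiple of 7, so the 6th of January, 1881 falls on the same weekday: Thursday.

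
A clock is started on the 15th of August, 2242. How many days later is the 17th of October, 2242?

63

August 2242: 31 − 15 = 16 days remain.
Then September (30): 30 days.
October 1–17, 2242: 17 days.
Total: 16 + 30 + 17 = 63 days.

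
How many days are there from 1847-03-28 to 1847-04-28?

31

March 1847: 31 − 28 = 3 days remain.
April 1–28, 1847: 28 days.
Total: 3 + 28 = 31 days.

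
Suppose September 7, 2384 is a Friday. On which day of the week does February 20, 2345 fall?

Tuesday

Count forward from the earlier date (February 20, 2345) to the later (September 7, 2384):
Day-of-year of February 20, 2345: 51.
Day-of-year of September 7, 2384: 251.
2345 has 365 days, so 365 − 51 = 314 days remain in 2345.
Full years 2346–2383: 29 common + 9 leap = 29×365 + 9×366 = 13879 days.
Total: 314 + 13879 + 251 = 14444 days.
14444 mod 7 = 3, so 3 days before Friday is Tuesday.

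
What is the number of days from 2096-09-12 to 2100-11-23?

1532

Day-of-year of September 12, 2096: 256.
Day-of-year of November 23, 2100: 327.
2096 has 366 days, so 366 − 256 = 110 days remain in 2096.
Full years: 2097: 365; 2098: 365; 2099: 365. Sum = 1095.
Total: 110 + 1095 + 327 = 1532 days.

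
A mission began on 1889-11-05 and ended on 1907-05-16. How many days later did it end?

6400

Day-of-year of November 5, 1889: 309.
Day-of-year of May 16, 1907: 136.
1889 has 365 days, so 365 − 309 = 56 days remain in 1889.
Full years 1890–1906: 14 common + 3 leap = 14×365 + 3×366 = 6208 days.
Total: 56 + 6208 + 136 = 6400 days.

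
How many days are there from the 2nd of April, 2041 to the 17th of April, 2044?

1111

Day-of-year of April 2, 2041: 92.
Day-of-year of April 17, 2044: 108.
2041 has 365 days, so 365 − 92 = 273 days remain in 2041.
Full years: 2042: 365; 2043: 365. Sum = 730.
Total: 273 + 730 + 108 = 1111 days.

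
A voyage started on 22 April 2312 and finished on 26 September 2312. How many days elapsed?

157

April 2312: 30 − 22 = 8 days remain.
Then May (31), June (30), July (31), August (31): 31 + 30 + 31 + 31 = 123 days.
September 1–26, 2312: 26 days.
Total: 8 + 123 + 26 = 157 days.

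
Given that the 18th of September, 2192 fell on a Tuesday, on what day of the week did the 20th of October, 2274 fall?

From September 18, 2192 to September 18, 2274: 82 years, of which 19 contain a Feb 29 — 63×365 + 19×366 = 29949 days.
(2200 is not a leap year (divisible by 100 but not 400).)
September 2274: 30 − 18 = 12 days remain.
October 1–20, 2274: 20 days.
Residual: 32 days.
Total: 29981 days.
29981 is a multiple of 7, so the 20th of October, 2274 falls on the same weekday: Tuesday.

Tuesday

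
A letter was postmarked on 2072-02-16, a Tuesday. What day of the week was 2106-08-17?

Tuesday

Day-of-year of February 16, 2072: 47.
Day-of-year of August 17, 2106: 229.
2072 has 366 days, so 366 − 47 = 319 days remain in 2072.
Full years 2073–2105: 26 common + 7 leap = 26×365 + 7×366 = 12052 days.
Total: 319 + 12052 + 229 = 12600 days.
12600 is a multiple of 7, so 2106-08-17 falls on the same weekday: Tuesday.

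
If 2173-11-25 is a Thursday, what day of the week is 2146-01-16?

Sunday

Count forward from the earlier date (January 16, 2146) to the later (November 25, 2173):
Day-of-year of January 16, 2146: 16.
Day-of-year of November 25, 2173: 329.
2146 has 365 days, so 365 − 16 = 349 days remain in 2146.
Full years 2147–2172: 19 common + 7 leap = 19×365 + 7×366 = 9497 days.
Total: 349 + 9497 + 329 = 10175 days.
10175 mod 7 = 4, so 4 days before Thursday is Sunday.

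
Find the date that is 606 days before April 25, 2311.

August 27, 2309

Count 606 days before April 25, 2311:
August 2309: 31 − 27 = 4 days remain.
Then 19 full months totalling 577 days.
April 1–25, 2311: 25 days.
Total: 4 + 577 + 25 = 606 days.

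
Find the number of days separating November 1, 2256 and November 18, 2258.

747

Day-of-year of November 1, 2256: 306.
Day-of-year of November 18, 2258: 322.
2256 has 366 days, so 366 − 306 = 60 days remain in 2256.
Full years: 2257: 365. Sum = 365.
Total: 60 + 365 + 322 = 747 days.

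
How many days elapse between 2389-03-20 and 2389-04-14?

25

March 2389: 31 − 20 = 11 days remain.
April 1–14, 2389: 14 days.
Total: 11 + 14 = 25 days.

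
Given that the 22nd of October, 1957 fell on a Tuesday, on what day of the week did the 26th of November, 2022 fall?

Saturday

Day-of-year of October 22, 1957: 295.
Day-of-year of November 26, 2022: 330.
1957 has 365 days, so 365 − 295 = 70 days remain in 1957.
Full years 1958–2021: 48 common + 16 leap = 48×365 + 16×366 = 23376 days.
Total: 70 + 23376 + 330 = 23776 days.
23776 mod 7 = 4, so 4 days after Tuesday is Saturday.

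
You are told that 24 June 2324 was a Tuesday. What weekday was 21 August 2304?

Count forward from the earlier date (August 21, 2304) to the later (June 24, 2324):
From August 21, 2304 to August 21, 2323: 19 years, of which 4 contain a Feb 29 — 15×365 + 4×366 = 6939 days.
August 2323: 31 − 21 = 10 days remain.
Then 9 full months totalling 274 days.
June 1–24, 2324: 24 days.
Residual: 308 days.
Total: 7247 days.
7247 mod 7 = 2, so 2 days before Tuesday is Sunday.

Sunday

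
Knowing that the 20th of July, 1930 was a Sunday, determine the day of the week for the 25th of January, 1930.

Count forward from the earlier date (January 25, 1930) to the later (July 20, 1930):
January 1930: 31 − 25 = 6 days remain.
Then February 1930 (28), March (31), April (30), May (31), June (30): 28 + 31 + 30 + 31 + 30 = 150 days.
July 1–20, 1930: 20 days.
Total: 6 + 150 + 20 = 176 days.
176 mod 7 = 1, so 1 day before Sunday is Saturday.

Saturday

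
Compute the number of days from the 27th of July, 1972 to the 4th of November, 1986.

5213

Day-of-year of July 27, 1972: 209.
Day-of-year of November 4, 1986: 308.
1972 has 366 days, so 366 − 209 = 157 days remain in 1972.
Full years 1973–1985: 10 common + 3 leap = 10×365 + 3×366 = 4748 days.
Total: 157 + 4748 + 308 = 5213 days.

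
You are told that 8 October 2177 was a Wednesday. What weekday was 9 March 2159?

Count forward from the earlier date (March 9, 2159) to the later (October 8, 2177):
From March 9, 2159 to March 9, 2177: 18 years, of which 5 contain a Feb 29 — 13×365 + 5×366 = 6575 days.
March 2177: 31 − 9 = 22 days remain.
Then April (30), May (31), June (30), July (31), August (31), September (30): 30 + 31 + 30 + 31 + 31 + 30 = 183 days.
October 1–8, 2177: 8 days.
Residual: 213 days.
Total: 6788 days.
6788 mod 7 = 5, so 5 days before Wednesday is Friday.

Friday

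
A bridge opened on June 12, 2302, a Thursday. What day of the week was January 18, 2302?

Saturday

Count forward from the earlier date (January 18, 2302) to the later (June 12, 2302):
January 2302: 31 − 18 = 13 days remain.
Then February 2302 (28), March (31), April (30), May (31): 28 + 31 + 30 + 31 = 120 days.
June 1–12, 2302: 12 days.
Total: 13 + 120 + 12 = 145 days.
145 mod 7 = 5, so 5 days before Thursday is Saturday.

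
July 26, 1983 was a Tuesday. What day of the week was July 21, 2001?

Day-of-year of July 26, 1983: 207.
Day-of-year of July 21, 2001: 202.
1983 has 365 days, so 365 − 207 = 158 days remain in 1983.
Full years 1984–2000: 12 common + 5 leap = 12×365 + 5×366 = 6210 days.
Total: 158 + 6210 + 202 = 6570 days.
6570 mod 7 = 4, so 4 days after Tuesday is Saturday.

Saturday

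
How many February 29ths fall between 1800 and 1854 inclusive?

13

Years divisible by 4: 1800, 1804, …, 1852 — 14 in all.
Of these, 1800 is divisible by 100 but not 400, so not leap.
Leap years: 14 − 1 = 13.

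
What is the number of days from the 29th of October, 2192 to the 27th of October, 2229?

From October 29, 2192 to October 29, 2228: 36 years, of which 8 contain a Feb 29 — 28×365 + 8×366 = 13148 days.
(2200 is not a leap year (divisible by 100 but not 400).)
October 2228: 31 − 29 = 2 days remain.
Then 11 full months totalling 334 days.
October 1–27, 2229: 27 days.
Residual: 363 days.
Total: 13511 days.

13511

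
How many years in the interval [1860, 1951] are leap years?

22

Years divisible by 4: 1860, 1864, …, 1948 — 23 in all.
Of these, 1900 is divisible by 100 but not 400, so not leap.
Leap years: 23 − 1 = 22.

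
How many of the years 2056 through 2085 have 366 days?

Years divisible by 4 in [2056, 2085]: 2056, 2060, 2064, 2068, 2072, 2076, 2080, 2084.
No century exceptions apply. Count: 8.

8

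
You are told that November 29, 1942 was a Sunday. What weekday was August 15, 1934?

Wednesday

Count forward from the earlier date (August 15, 1934) to the later (November 29, 1942):
From August 15, 1934 to August 15, 1942: 8 years, of which 2 contain a Feb 29 — 6×365 + 2×366 = 2922 days.
August 1942: 31 − 15 = 16 days remain.
Then September (30), October (31): 30 + 31 = 61 days.
November 1–29, 1942: 29 days.
Residual: 106 days.
Total: 3028 days.
3028 mod 7 = 4, so 4 days before Sunday is Wednesday.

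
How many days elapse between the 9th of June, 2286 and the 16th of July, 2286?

37

June 2286: 30 − 9 = 21 days remain.
July 1–16, 2286: 16 days.
Total: 21 + 16 = 37 days.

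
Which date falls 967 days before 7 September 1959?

13 January 1957

Count 967 days before September 7, 1959:
Day-of-year of January 13, 1957: 13.
Day-of-year of September 7, 1959: 250.
1957 has 365 days, so 365 − 13 = 352 days remain in 1957.
Full years: 1958: 365. Sum = 365.
Total: 352 + 365 + 250 = 967 days.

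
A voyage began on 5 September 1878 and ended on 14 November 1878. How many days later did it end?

September 1878: 30 − 5 = 25 days remain.
Then October (31): 31 days.
November 1–14, 1878: 14 days.
Total: 25 + 31 + 14 = 70 days.

70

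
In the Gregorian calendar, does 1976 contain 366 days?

1976 is a leap year.

Yes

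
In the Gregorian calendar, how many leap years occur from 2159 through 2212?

13

Years divisible by 4: 2160, 2164, …, 2212 — 14 in all.
Of these, 2200 is divisible by 100 but not 400, so not leap.
Leap years: 14 − 1 = 13.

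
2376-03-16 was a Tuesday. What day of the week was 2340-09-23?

Monday

Count forward from the earlier date (September 23, 2340) to the later (March 16, 2376):
Day-of-year of September 23, 2340: 267.
Day-of-year of March 16, 2376: 76.
2340 has 366 days, so 366 − 267 = 99 days remain in 2340.
Full years 2341–2375: 27 common + 8 leap = 27×365 + 8×366 = 12783 days.
Total: 99 + 12783 + 76 = 12958 days.
12958 mod 7 = 1, so 1 day before Tuesday is Monday.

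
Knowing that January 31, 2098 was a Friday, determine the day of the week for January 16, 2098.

Thursday

Count forward from the earlier date (January 16, 2098) to the later (January 31, 2098):
Within January 2098: 31 − 16 = 15 days.
15 mod 7 = 1, so 1 day before Friday is Thursday.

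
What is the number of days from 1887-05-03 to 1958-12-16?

Day-of-year of May 3, 1887: 123.
Day-of-year of December 16, 1958: 350.
1887 has 365 days, so 365 − 123 = 242 days remain in 1887.
Full years 1888–1957: 53 common + 17 leap = 53×365 + 17×366 = 25567 days.
Total: 242 + 25567 + 350 = 26159 days.

26159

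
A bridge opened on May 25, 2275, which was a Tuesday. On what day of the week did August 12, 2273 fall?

Count forward from the earlier date (August 12, 2273) to the later (May 25, 2275):
Day-of-year of August 12, 2273: 224.
Day-of-year of May 25, 2275: 145.
2273 has 365 days, so 365 − 224 = 141 days remain in 2273.
Full years: 2274: 365. Sum = 365.
Total: 141 + 365 + 145 = 651 days.
651 is a multiple of 7, so August 12, 2273 falls on the same weekday: Tuesday.

Tuesday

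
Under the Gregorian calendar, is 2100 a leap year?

2100 is not a leap year (divisible by 100 but not 400).

No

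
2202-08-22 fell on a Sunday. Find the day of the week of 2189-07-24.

Count forward from the earlier date (July 24, 2189) to the later (August 22, 2202):
Day-of-year of July 24, 2189: 205.
Day-of-year of August 22, 2202: 234.
2189 has 365 days, so 365 − 205 = 160 days remain in 2189.
Full years 2190–2201: 10 common + 2 leap = 10×365 + 2×366 = 4382 days.
Total: 160 + 4382 + 234 = 4776 days.
4776 mod 7 = 2, so 2 days before Sunday is Friday.

Friday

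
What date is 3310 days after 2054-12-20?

2064-01-12

Count 3310 days after December 20, 2054:
Day-of-year of December 20, 2054: 354.
Day-of-year of January 12, 2064: 12.
2054 has 365 days, so 365 − 354 = 11 days remain in 2054.
Full years 2055–2063: 7 common + 2 leap = 7×365 + 2×366 = 3287 days.
Total: 11 + 3287 + 12 = 3310 days.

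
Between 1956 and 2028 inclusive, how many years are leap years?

19

Years divisible by 4: 1956, 1960, …, 2028 — 19 in all.
2000 is divisible by 400, so still leap.
No century exceptions apply. Count: 19.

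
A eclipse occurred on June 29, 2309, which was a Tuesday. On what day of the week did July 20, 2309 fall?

June 2309: 30 − 29 = 1 day remains.
July 1–20, 2309: 20 days.
Total: 1 + 20 = 21 days.
21 is a multiple of 7, so July 20, 2309 falls on the same weekday: Tuesday.

Tuesday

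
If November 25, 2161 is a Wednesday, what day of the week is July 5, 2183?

Saturday

From November 25, 2161 to November 25, 2182: 21 years, of which 5 contain a Feb 29 — 16×365 + 5×366 = 7670 days.
November 2182: 30 − 25 = 5 days remain.
Then December (31), January (31), February 2183 (28), March (31), April (30), May (31), June (30): 31 + 31 + 28 + 31 + 30 + 31 + 30 = 212 days.
July 1–5, 2183: 5 days.
Residual: 222 days.
Total: 7892 days.
7892 mod 7 = 3, so 3 days after Wednesday is Saturday.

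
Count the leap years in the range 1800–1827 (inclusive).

6

Years divisible by 4 in [1800, 1827]: 1800, 1804, 1808, 1812, 1816, 1820, 1824.
Of these, 1800 is divisible by 100 but not 400, so not leap.
Leap years: 7 − 1 = 6.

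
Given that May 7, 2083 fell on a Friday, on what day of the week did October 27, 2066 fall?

Count forward from the earlier date (October 27, 2066) to the later (May 7, 2083):
Day-of-year of October 27, 2066: 300.
Day-of-year of May 7, 2083: 127.
2066 has 365 days, so 365 − 300 = 65 days remain in 2066.
Full years 2067–2082: 12 common + 4 leap = 12×365 + 4×366 = 5844 days.
Total: 65 + 5844 + 127 = 6036 days.
6036 mod 7 = 2, so 2 days before Friday is Wednesday.

Wednesday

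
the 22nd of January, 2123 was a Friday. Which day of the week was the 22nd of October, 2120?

Tuesday

Count forward from the earlier date (October 22, 2120) to the later (January 22, 2123):
October 22, 2120 → October 22, 2121: 365 days.
October 22, 2121 → October 22, 2122: 365 days.
October 2122: 31 − 22 = 9 days remain.
Then November (30), December (31): 30 + 31 = 61 days.
January 1–22, 2123: 22 days.
Residual: 92 days.
Total: 822 days.
822 mod 7 = 3, so 3 days before Friday is Tuesday.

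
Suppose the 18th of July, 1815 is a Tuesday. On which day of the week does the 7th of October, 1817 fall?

July 1815: 31 − 18 = 13 days remain.
Then 26 full months totalling 792 days.
October 1–7, 1817: 7 days.
Total: 13 + 792 + 7 = 812 days.
812 is a multiple of 7, so the 7th of October, 1817 falls on the same weekday: Tuesday.

Tuesday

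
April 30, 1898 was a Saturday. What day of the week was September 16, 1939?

Saturday

From April 30, 1898 to April 30, 1939: 41 years, of which 9 contain a Feb 29 — 32×365 + 9×366 = 14974 days.
(1900 is not a leap year (divisible by 100 but not 400).)
April 1939: 30 − 30 = 0 days remain.
Then May (31), June (30), July (31), August (31): 31 + 30 + 31 + 31 = 123 days.
September 1–16, 1939: 16 days.
Residual: 139 days.
Total: 15113 days.
15113 is a multiple of 7, so September 16, 1939 falls on the same weekday: Saturday.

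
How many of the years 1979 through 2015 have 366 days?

Years divisible by 4 in [1979, 2015]: 1980, 1984, 1988, 1992, 1996, 2000, 2004, 2008, 2012.
2000 is divisible by 400, so still leap.
No century exceptions apply. Count: 9.

9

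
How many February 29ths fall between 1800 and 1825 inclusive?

Years divisible by 4 in [1800, 1825]: 1800, 1804, 1808, 1812, 1816, 1820, 1824.
Of these, 1800 is divisible by 100 but not 400, so not leap.
Leap years: 7 − 1 = 6.

6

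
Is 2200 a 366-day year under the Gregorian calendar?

No

2200 is not a leap year (divisible by 100 but not 400).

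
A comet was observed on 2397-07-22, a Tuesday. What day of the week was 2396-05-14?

Tuesday

Count forward from the earlier date (May 14, 2396) to the later (July 22, 2397):
Day-of-year of May 14, 2396: 135.
Day-of-year of July 22, 2397: 203.
2396 has 366 days, so 366 − 135 = 231 days remain in 2396.
Total: 231 + 203 = 434 days.
434 is a multiple of 7, so 2396-05-14 falls on the same weekday: Tuesday.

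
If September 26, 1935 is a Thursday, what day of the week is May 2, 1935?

Count forward from the earlier date (May 2, 1935) to the later (September 26, 1935):
May 1935: 31 − 2 = 29 days remain.
Then June (30), July (31), August (31): 30 + 31 + 31 = 92 days.
September 1–26, 1935: 26 days.
Total: 29 + 92 + 26 = 147 days.
147 is a multiple of 7, so May 2, 1935 falls on the same weekday: Thursday.

Thursday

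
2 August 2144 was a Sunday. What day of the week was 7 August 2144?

Friday

Within August 2144: 7 − 2 = 5 days.
5 mod 7 = 5, so 5 days after Sunday is Friday.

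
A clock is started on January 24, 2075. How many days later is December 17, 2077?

January 24, 2075 → January 24, 2076: 365 days.
January 24, 2076 → January 24, 2077: 366 days (2076 is a leap year).
January 2077: 31 − 24 = 7 days remain.
Then 10 full months totalling 303 days.
December 1–17, 2077: 17 days.
Residual: 327 days.
Total: 1058 days.

1058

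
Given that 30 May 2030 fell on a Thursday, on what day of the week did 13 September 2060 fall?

Monday

From May 30, 2030 to May 30, 2060: 30 years, of which 8 contain a Feb 29 — 22×365 + 8×366 = 10958 days.
May 2060: 31 − 30 = 1 day remains.
Then June (30), July (31), August (31): 30 + 31 + 31 = 92 days.
September 1–13, 2060: 13 days.
Residual: 106 days.
Total: 11064 days.
11064 mod 7 = 4, so 4 days after Thursday is Monday.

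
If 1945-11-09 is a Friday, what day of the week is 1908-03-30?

Count forward from the earlier date (March 30, 1908) to the later (November 9, 1945):
From March 30, 1908 to March 30, 1945: 37 years, of which 9 contain a Feb 29 — 28×365 + 9×366 = 13514 days.
March 1945: 31 − 30 = 1 day remains.
Then April (30), May (31), June (30), July (31), August (31), September (30), October (31): 30 + 31 + 30 + 31 + 31 + 30 + 31 = 214 days.
November 1–9, 1945: 9 days.
Residual: 224 days.
Total: 13738 days.
13738 mod 7 = 4, so 4 days before Friday is Monday.

Monday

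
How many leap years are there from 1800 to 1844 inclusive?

Years divisible by 4 in [1800, 1844]: 1800, 1804, 1808, 1812, 1816, 1820, 1824, 1828, 1832, 1836, 1840, 1844.
Of these, 1800 is divisible by 100 but not 400, so not leap.
Leap years: 12 − 1 = 11.

11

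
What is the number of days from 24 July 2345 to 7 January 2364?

From July 24, 2345 to July 24, 2363: 18 years, of which 4 contain a Feb 29 — 14×365 + 4×366 = 6574 days.
July 2363: 31 − 24 = 7 days remain.
Then August (31), September (30), October (31), November (30), December (31): 31 + 30 + 31 + 30 + 31 = 153 days.
January 1–7, 2364: 7 days.
Residual: 167 days.
Total: 6741 days.

6741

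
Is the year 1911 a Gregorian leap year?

1911 is not a leap year.

No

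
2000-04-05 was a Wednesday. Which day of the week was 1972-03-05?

Count forward from the earlier date (March 5, 1972) to the later (April 5, 2000):
Day-of-year of March 5, 1972: 65.
Day-of-year of April 5, 2000: 96.
1972 has 366 days, so 366 − 65 = 301 days remain in 1972.
Full years 1973–1999: 21 common + 6 leap = 21×365 + 6×366 = 9861 days.
Total: 301 + 9861 + 96 = 10258 days.
10258 mod 7 = 3, so 3 days before Wednesday is Sunday.

Sunday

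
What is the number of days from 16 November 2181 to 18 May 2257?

27576

Day-of-year of November 16, 2181: 320.
Day-of-year of May 18, 2257: 138.
2181 has 365 days, so 365 − 320 = 45 days remain in 2181.
Full years 2182–2256: 57 common + 18 leap = 57×365 + 18×366 = 27393 days.
Total: 45 + 27393 + 138 = 27576 days.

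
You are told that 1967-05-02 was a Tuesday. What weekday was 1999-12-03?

From May 2, 1967 to May 2, 1999: 32 years, of which 8 contain a Feb 29 — 24×365 + 8×366 = 11688 days.
May 1999: 31 − 2 = 29 days remain.
Then June (30), July (31), August (31), September (30), October (31), November (30): 30 + 31 + 31 + 30 + 31 + 30 = 183 days.
December 1–3, 1999: 3 days.
Residual: 215 days.
Total: 11903 days.
11903 mod 7 = 3, so 3 days after Tuesday is Friday.

Friday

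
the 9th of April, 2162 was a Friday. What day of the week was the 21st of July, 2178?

Tuesday

Day-of-year of April 9, 2162: 99.
Day-of-year of July 21, 2178: 202.
2162 has 365 days, so 365 − 99 = 266 days remain in 2162.
Full years 2163–2177: 11 common + 4 leap = 11×365 + 4×366 = 5479 days.
Total: 266 + 5479 + 202 = 5947 days.
5947 mod 7 = 4, so 4 days after Friday is Tuesday.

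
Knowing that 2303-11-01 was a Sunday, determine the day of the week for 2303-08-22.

Count forward from the earlier date (August 22, 2303) to the later (November 1, 2303):
August 2303: 31 − 22 = 9 days remain.
Then September (30), October (31): 30 + 31 = 61 days.
November 1, 2303: 1 day.
Total: 9 + 61 + 1 = 71 days.
71 mod 7 = 1, so 1 day before Sunday is Saturday.

Saturday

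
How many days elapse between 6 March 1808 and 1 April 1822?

From March 6, 1808 to March 6, 1822: 14 years, of which 3 contain a Feb 29 — 11×365 + 3×366 = 5113 days.
March 1822: 31 − 6 = 25 days remain.
April 1, 1822: 1 day.
Residual: 26 days.
Total: 5139 days.

5139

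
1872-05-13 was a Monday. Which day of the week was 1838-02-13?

Count forward from the earlier date (February 13, 1838) to the later (May 13, 1872):
From February 13, 1838 to February 13, 1872: 34 years, of which 8 contain a Feb 29 — 26×365 + 8×366 = 12418 days.
February 1872: 29 − 13 = 16 days remain (1872 is a leap year, so February has 29 days).
Then March (31), April (30): 31 + 30 = 61 days.
May 1–13, 1872: 13 days.
Residual: 90 days.
Total: 12508 days.
12508 mod 7 = 6, so 6 days before Monday is Tuesday.

Tuesday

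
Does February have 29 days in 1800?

No

1800 is not a leap year (divisible by 100 but not 400).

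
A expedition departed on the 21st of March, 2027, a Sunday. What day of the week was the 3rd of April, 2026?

Friday

Count forward from the earlier date (April 3, 2026) to the later (March 21, 2027):
April 2026: 30 − 3 = 27 days remain.
Then 10 full months totalling 304 days.
March 1–21, 2027: 21 days.
Residual: 352 days.
Total: 352 days.
352 mod 7 = 2, so 2 days before Sunday is Friday.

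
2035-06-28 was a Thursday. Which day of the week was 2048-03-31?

Tuesday

Day-of-year of June 28, 2035: 179.
Day-of-year of March 31, 2048: 91.
2035 has 365 days, so 365 − 179 = 186 days remain in 2035.
Full years 2036–2047: 9 common + 3 leap = 9×365 + 3×366 = 4383 days.
Total: 186 + 4383 + 91 = 4660 days.
4660 mod 7 = 5, so 5 days after Thursday is Tuesday.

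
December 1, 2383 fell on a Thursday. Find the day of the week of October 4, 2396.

Friday

Day-of-year of December 1, 2383: 335.
Day-of-year of October 4, 2396: 278.
2383 has 365 days, so 365 − 335 = 30 days remain in 2383.
Full years 2384–2395: 9 common + 3 leap = 9×365 + 3×366 = 4383 days.
Total: 30 + 4383 + 278 = 4691 days.
4691 mod 7 = 1, so 1 day after Thursday is Friday.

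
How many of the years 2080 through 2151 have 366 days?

17

Years divisible by 4: 2080, 2084, …, 2148 — 18 in all.
Of these, 2100 is divisible by 100 but not 400, so not leap.
Leap years: 18 − 1 = 17.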